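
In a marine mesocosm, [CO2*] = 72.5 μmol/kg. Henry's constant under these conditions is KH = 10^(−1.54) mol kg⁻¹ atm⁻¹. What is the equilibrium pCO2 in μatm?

KH = 10^(−1.54) = 2.884×10^-2 mol kg⁻¹ atm⁻¹
pCO2 = [CO2*]/KH = 72.5×10^-6 / 2.884×10^-2 = 2.51×10^-3 atm = 2510 μatm

pCO2 = 2510 μatm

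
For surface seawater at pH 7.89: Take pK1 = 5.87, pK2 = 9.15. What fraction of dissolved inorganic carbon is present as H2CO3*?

α₀ = 1 / (1 + K1/[H⁺] + K1K2/[H⁺]²) = 1 / (1 + 10^+2.02 + 10^+0.76)
   = 1 / (1 + 104.71 + 5.7544) = 1/111.47 = 0.008971

α₀ = 0.00897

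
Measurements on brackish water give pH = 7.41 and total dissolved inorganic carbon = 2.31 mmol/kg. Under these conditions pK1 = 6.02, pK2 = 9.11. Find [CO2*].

α₀ = 1 / (1 + K1/[H⁺] + K1K2/[H⁺]²) = 1 / (1 + 10^+1.39 + 10^-0.31)
   = 1 / (1 + 24.547 + 0.48978) = 1/26.037 = 0.03841
[CO2*] = α₀ × DIC = 0.03841 × 2.31 = 0.0887 mmol/kg

[CO2*] = 0.0887 mmol/kg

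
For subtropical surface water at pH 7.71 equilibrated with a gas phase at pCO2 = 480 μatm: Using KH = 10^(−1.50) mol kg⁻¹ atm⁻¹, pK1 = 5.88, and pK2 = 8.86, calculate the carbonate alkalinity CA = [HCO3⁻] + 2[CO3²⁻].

CA = 1.17 mmol/kg

[CO2*] = KH · pCO2 = 10^(−1.50) × 480×10^-6 = 1.518×10^-5 mol/kg
α₀ = 1/(1 + K1/[H⁺] + K1K2/[H⁺]²) = 1/(1 + 10^+1.83 + 10^+0.68) = 0.01362
DIC = [CO2*]/α₀ = 1.518×10^-5 / 0.01362 = 1.114 mmol/kg
CA = (α₁ + 2α₂)·DIC = (0.9212 + 2×0.06521) × 1.114 = 1.17 mmol/kg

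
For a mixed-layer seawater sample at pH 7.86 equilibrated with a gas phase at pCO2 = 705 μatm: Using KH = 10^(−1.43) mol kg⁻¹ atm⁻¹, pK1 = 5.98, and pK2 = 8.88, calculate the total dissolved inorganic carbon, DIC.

[CO2*] = KH · pCO2 = 10^(−1.43) × 705×10^-6 = 2.619×10^-5 mol/kg
α₀ = 1/(1 + K1/[H⁺] + K1K2/[H⁺]²) = 1/(1 + 10^+1.88 + 10^+0.86) = 0.01189
DIC = [CO2*]/α₀ = 2.619×10^-5 / 0.01189 = 2.20 mmol/kg

DIC = 2.20 mmol/kg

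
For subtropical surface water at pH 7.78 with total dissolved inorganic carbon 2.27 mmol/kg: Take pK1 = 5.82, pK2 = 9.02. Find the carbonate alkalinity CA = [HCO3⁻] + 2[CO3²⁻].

CA = 2.37 mmol/kg

CA = [HCO3⁻] + 2[CO3²⁻] = (α₁ + 2α₂)·DIC
At pH 7.78: [H⁺]/K1 = 10^-1.96 = 0.010965, K2/[H⁺] = 10^-1.24 = 0.057544
α₁ = 1/(1 + 0.010965 + 0.057544) = 1/1.0685 = 0.9359; α₂ = α₁·K2/[H⁺] = 0.05385
α₁ + 2α₂ = 1.0436
CA = 1.0436 × 2.27 = 2.37 mmol/kg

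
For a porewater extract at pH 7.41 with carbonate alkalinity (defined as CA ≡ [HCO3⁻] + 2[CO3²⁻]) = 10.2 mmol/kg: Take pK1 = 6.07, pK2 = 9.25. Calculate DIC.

CA = [HCO3⁻] + 2[CO3²⁻] = (α₁ + 2α₂)·DIC
At pH 7.41: [H⁺]/K1 = 10^-1.34 = 0.045709, K2/[H⁺] = 10^-1.84 = 0.014454
α₁ = 1/(1 + 0.045709 + 0.014454) = 1/1.0602 = 0.9433; α₂ = α₁·K2/[H⁺] = 0.01363
α₁ + 2α₂ = 0.9705
DIC = CA / (α₁ + 2α₂) = 10.2 / 0.9705 = 10.5 mmol/kg

DIC = 10.5 mmol/kg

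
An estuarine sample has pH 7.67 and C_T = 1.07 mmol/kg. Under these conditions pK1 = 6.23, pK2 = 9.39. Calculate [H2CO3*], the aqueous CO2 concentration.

α₀ = 1 / (1 + K1/[H⁺] + K1K2/[H⁺]²) = 1 / (1 + 10^+1.44 + 10^-0.28)
   = 1 / (1 + 27.542 + 0.52481) = 1/29.067 = 0.03440
[CO2*] = α₀ × DIC = 0.03440 × 1.07 = 0.0368 mmol/kg

[CO2*] = 0.0368 mmol/kg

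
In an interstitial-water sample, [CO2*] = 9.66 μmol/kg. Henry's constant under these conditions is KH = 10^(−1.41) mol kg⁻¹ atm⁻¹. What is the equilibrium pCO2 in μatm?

KH = 10^(−1.41) = 3.890×10^-2 mol kg⁻¹ atm⁻¹
pCO2 = [CO2*]/KH = 9.66×10^-6 / 3.890×10^-2 = 2.48×10^-4 atm = 248 μatm

pCO2 = 248 μatm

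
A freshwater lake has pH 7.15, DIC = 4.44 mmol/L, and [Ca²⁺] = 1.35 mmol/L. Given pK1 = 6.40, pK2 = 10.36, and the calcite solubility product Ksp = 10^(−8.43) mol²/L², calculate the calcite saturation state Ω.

Ω = 0.844

α₂ = 1 / (1 + [H⁺]/K2 + [H⁺]²/(K1K2)) = 1 / (1 + 10^+3.21 + 10^+2.46)
   = 1 / (1 + 1621.8 + 288.40) = 1/1911.2 = 0.0005232
[CO3²⁻] = α₂ × DIC = 0.0005232 × 4.44 = 0.002323 mmol/L = 2.323 μmol/L
Ksp = 10^(−8.43) = 3.715×10^-9
Ω = [Ca²⁺][CO3²⁻]/Ksp = (1.35×10^-3)(2.323×10^-6) / 3.715×10^-9 = 0.844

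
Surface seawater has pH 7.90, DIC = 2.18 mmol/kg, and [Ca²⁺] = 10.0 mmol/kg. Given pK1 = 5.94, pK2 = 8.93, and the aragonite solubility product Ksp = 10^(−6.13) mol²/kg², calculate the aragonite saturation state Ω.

α₂ = 1 / (1 + [H⁺]/K2 + [H⁺]²/(K1K2)) = 1 / (1 + 10^+1.03 + 10^-0.93)
   = 1 / (1 + 10.715 + 0.11749) = 1/11.833 = 0.08451
[CO3²⁻] = α₂ × DIC = 0.08451 × 2.18 = 0.1842 mmol/kg
Ksp = 10^(−6.13) = 7.413×10^-7
Ω = [Ca²⁺][CO3²⁻]/Ksp = (10.0×10^-3)(1.842×10^-4) / 7.413×10^-7 = 2.49

Ω = 2.49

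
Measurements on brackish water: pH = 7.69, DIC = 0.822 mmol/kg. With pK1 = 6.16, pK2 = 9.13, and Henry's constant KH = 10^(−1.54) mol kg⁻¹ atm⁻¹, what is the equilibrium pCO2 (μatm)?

pCO2 = 789 μatm

α₀ = 1 / (1 + K1/[H⁺] + K1K2/[H⁺]²) = 1 / (1 + 10^+1.53 + 10^+0.09)
   = 1 / (1 + 33.884 + 1.2303) = 1/36.115 = 0.02769
[CO2*] = α₀ × DIC = 0.02769 × 0.822 = 0.02276 mmol/kg
pCO2 = [CO2*]/KH = 2.276×10^-5 / 2.884×10^-2 = 789 μatm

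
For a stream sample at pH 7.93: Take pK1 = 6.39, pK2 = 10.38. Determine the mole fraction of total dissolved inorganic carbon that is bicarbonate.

α₁ = 0.969

α₁ = 1 / (1 + [H⁺]/K1 + K2/[H⁺]) = 1 / (1 + 10^-1.54 + 10^-2.45)
   = 1 / (1 + 0.028840 + 0.0035481) = 1/1.0324 = 0.9686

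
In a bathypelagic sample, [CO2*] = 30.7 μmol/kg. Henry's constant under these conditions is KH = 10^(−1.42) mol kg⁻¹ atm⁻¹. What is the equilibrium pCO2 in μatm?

pCO2 = 807 μatm

KH = 10^(−1.42) = 3.802×10^-2 mol kg⁻¹ atm⁻¹
pCO2 = [CO2*]/KH = 30.7×10^-6 / 3.802×10^-2 = 8.07×10^-4 atm = 807 μatm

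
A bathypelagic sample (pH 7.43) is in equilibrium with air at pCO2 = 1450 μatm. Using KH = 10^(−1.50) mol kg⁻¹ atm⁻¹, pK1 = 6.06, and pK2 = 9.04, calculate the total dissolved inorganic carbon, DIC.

DIC = 1.15 mmol/kg

[CO2*] = KH · pCO2 = 10^(−1.50) × 1450×10^-6 = 4.585×10^-5 mol/kg
α₀ = 1/(1 + K1/[H⁺] + K1K2/[H⁺]²) = 1/(1 + 10^+1.37 + 10^-0.24) = 0.03997
DIC = [CO2*]/α₀ = 4.585×10^-5 / 0.03997 = 1.15 mmol/kg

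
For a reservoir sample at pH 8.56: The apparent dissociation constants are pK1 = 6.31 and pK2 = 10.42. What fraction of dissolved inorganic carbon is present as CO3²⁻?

α₂ = 0.0135

α₂ = 1 / (1 + [H⁺]/K2 + [H⁺]²/(K1K2)) = 1 / (1 + 10^+1.86 + 10^-0.39)
   = 1 / (1 + 72.444 + 0.40738) = 1/73.851 = 0.01354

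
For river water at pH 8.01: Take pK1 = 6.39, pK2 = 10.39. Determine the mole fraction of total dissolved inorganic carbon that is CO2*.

α₀ = 1 / (1 + K1/[H⁺] + K1K2/[H⁺]²) = 1 / (1 + 10^+1.62 + 10^-0.76)
   = 1 / (1 + 41.687 + 0.17378) = 1/42.861 = 0.02333

α₀ = 0.0233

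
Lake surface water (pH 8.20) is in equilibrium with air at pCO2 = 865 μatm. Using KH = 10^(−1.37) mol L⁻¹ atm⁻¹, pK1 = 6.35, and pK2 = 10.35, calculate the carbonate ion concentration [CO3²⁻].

[CO2*] = KH · pCO2 = 10^(−1.37) × 865×10^-6 = 3.690×10^-5 mol/L
α₀ = 1/(1 + K1/[H⁺] + K1K2/[H⁺]²) = 1/(1 + 10^+1.85 + 10^-0.30) = 0.01383
DIC = [CO2*]/α₀ = 3.690×10^-5 / 0.01383 = 2.668 mmol/L
[CO3²⁻] = α₂·DIC; α₂ = 0.006932, so [CO3²⁻] = 0.006932 × 2.668 = 0.0185 mmol/L = 18.5 μmol/L

[CO3²⁻] = 18.5 μmol/L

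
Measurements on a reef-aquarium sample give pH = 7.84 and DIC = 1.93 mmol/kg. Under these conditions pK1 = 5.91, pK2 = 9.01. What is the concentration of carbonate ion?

[CO3²⁻] = 0.121 mmol/kg

α₂ = 1 / (1 + [H⁺]/K2 + [H⁺]²/(K1K2)) = 1 / (1 + 10^+1.17 + 10^-0.76)
   = 1 / (1 + 14.791 + 0.17378) = 1/15.965 = 0.06264
[CO3²⁻] = α₂ × DIC = 0.06264 × 1.93 = 0.121 mmol/kg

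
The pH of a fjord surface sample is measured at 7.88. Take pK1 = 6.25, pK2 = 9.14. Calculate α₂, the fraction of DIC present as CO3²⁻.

α₂ = 1 / (1 + [H⁺]/K2 + [H⁺]²/(K1K2)) = 1 / (1 + 10^+1.26 + 10^-0.37)
   = 1 / (1 + 18.197 + 0.42658) = 1/19.624 = 0.05096

α₂ = 0.0510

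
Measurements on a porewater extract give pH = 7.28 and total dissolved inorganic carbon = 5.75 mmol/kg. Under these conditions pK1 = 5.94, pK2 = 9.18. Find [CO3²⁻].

α₂ = 1 / (1 + [H⁺]/K2 + [H⁺]²/(K1K2)) = 1 / (1 + 10^+1.90 + 10^+0.56)
   = 1 / (1 + 79.433 + 3.6308) = 1/84.064 = 0.01190
[CO3²⁻] = α₂ × DIC = 0.01190 × 5.75 = 0.0684 mmol/kg

[CO3²⁻] = 0.0684 mmol/kg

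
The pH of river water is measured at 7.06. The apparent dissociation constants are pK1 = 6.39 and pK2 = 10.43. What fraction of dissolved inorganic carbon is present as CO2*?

α₀ = 1 / (1 + K1/[H⁺] + K1K2/[H⁺]²) = 1 / (1 + 10^+0.67 + 10^-2.70)
   = 1 / (1 + 4.6774 + 0.0019953) = 1/5.6793 = 0.1761

α₀ = 0.176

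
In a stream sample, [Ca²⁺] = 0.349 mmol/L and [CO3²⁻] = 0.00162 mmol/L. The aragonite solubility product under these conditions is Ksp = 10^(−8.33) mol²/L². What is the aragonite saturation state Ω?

Ksp = 10^(−8.33) = 4.677×10^-9
Ω = [Ca²⁺][CO3²⁻]/Ksp = (0.349×10^-3)(0.00162×10^-3) / 4.677×10^-9 = 0.121

Ω = 0.121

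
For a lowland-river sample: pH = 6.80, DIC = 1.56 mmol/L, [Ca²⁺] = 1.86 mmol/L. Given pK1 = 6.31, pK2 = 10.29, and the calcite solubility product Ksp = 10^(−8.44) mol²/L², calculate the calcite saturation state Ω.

α₂ = 1 / (1 + [H⁺]/K2 + [H⁺]²/(K1K2)) = 1 / (1 + 10^+3.49 + 10^+3.00)
   = 1 / (1 + 3090.3 + 1000.0) = 1/4091.3 = 0.0002444
[CO3²⁻] = α₂ × DIC = 0.0002444 × 1.56 = 0.0003813 mmol/L = 0.3813 μmol/L
Ksp = 10^(−8.44) = 3.631×10^-9
Ω = [Ca²⁺][CO3²⁻]/Ksp = (1.86×10^-3)(3.813×10^-7) / 3.631×10^-9 = 0.195

Ω = 0.195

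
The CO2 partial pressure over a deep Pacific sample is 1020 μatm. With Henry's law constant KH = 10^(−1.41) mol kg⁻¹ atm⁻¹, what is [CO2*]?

[CO2*] = 39.7 μmol/kg

KH = 10^(−1.41) = 3.890×10^-2 mol kg⁻¹ atm⁻¹
[CO2*] = KH · pCO2 = 3.890×10^-2 × 1020×10^-6 atm = 3.97×10^-5 mol/kg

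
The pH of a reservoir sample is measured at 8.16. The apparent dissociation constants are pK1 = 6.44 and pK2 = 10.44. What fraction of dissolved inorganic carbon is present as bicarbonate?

α₁ = 1 / (1 + [H⁺]/K1 + K2/[H⁺]) = 1 / (1 + 10^-1.72 + 10^-2.28)
   = 1 / (1 + 0.019055 + 0.0052481) = 1/1.0243 = 0.9763

α₁ = 0.976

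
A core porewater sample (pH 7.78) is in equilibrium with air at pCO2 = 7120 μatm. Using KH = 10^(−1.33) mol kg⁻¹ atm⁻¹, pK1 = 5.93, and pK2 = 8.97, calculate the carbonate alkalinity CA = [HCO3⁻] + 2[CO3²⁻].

CA = 26.6 mmol/kg

[CO2*] = KH · pCO2 = 10^(−1.33) × 7120×10^-6 = 3.330×10^-4 mol/kg
α₀ = 1/(1 + K1/[H⁺] + K1K2/[H⁺]²) = 1/(1 + 10^+1.85 + 10^+0.66) = 0.01309
DIC = [CO2*]/α₀ = 3.330×10^-4 / 0.01309 = 25.43 mmol/kg
CA = (α₁ + 2α₂)·DIC = (0.9270 + 2×0.05986) × 25.43 = 26.6 mmol/kg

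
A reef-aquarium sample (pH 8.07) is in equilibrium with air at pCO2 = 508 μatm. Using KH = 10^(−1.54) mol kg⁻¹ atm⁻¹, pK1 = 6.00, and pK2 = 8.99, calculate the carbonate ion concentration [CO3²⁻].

[CO2*] = KH · pCO2 = 10^(−1.54) × 508×10^-6 = 1.465×10^-5 mol/kg
α₀ = 1/(1 + K1/[H⁺] + K1K2/[H⁺]²) = 1/(1 + 10^+2.07 + 10^+1.15) = 0.007541
DIC = [CO2*]/α₀ = 1.465×10^-5 / 0.007541 = 1.943 mmol/kg
[CO3²⁻] = α₂·DIC; α₂ = 0.1065, so [CO3²⁻] = 0.1065 × 1.943 = 0.207 mmol/kg

[CO3²⁻] = 0.207 mmol/kg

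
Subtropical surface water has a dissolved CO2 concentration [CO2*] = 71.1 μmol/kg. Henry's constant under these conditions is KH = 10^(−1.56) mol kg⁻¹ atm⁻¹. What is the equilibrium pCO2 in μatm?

pCO2 = 2580 μatm

KH = 10^(−1.56) = 2.754×10^-2 mol kg⁻¹ atm⁻¹
pCO2 = [CO2*]/KH = 71.1×10^-6 / 2.754×10^-2 = 2.58×10^-3 atm = 2580 μatm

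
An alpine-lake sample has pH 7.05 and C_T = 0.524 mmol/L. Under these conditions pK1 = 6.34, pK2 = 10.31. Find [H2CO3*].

α₀ = 1 / (1 + K1/[H⁺] + K1K2/[H⁺]²) = 1 / (1 + 10^+0.71 + 10^-2.55)
   = 1 / (1 + 5.1286 + 0.0028184) = 1/6.1314 = 0.1631
[CO2*] = α₀ × DIC = 0.1631 × 0.524 = 0.0855 mmol/L

[CO2*] = 0.0855 mmol/L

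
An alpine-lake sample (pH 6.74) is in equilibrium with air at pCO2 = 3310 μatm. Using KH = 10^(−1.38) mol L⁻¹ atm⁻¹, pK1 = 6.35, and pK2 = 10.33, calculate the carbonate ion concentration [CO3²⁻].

[CO3²⁻] = 0.0871 μmol/L

[CO2*] = KH · pCO2 = 10^(−1.38) × 3310×10^-6 = 1.380×10^-4 mol/L
α₀ = 1/(1 + K1/[H⁺] + K1K2/[H⁺]²) = 1/(1 + 10^+0.39 + 10^-3.20) = 0.2894
DIC = [CO2*]/α₀ = 1.380×10^-4 / 0.2894 = 0.4768 mmol/L
[CO3²⁻] = α₂·DIC; α₂ = 0.0001826, so [CO3²⁻] = 0.0001826 × 0.4768 = 8.71×10^-5 mmol/L = 0.0871 μmol/L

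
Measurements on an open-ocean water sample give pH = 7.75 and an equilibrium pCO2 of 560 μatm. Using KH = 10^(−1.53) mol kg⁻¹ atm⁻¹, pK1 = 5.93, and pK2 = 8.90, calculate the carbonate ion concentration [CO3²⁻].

[CO2*] = KH · pCO2 = 10^(−1.53) × 560×10^-6 = 1.653×10^-5 mol/kg
α₀ = 1/(1 + K1/[H⁺] + K1K2/[H⁺]²) = 1/(1 + 10^+1.82 + 10^+0.67) = 0.01394
DIC = [CO2*]/α₀ = 1.653×10^-5 / 0.01394 = 1.186 mmol/kg
[CO3²⁻] = α₂·DIC; α₂ = 0.06519, so [CO3²⁻] = 0.06519 × 1.186 = 0.0773 mmol/kg

[CO3²⁻] = 0.0773 mmol/kg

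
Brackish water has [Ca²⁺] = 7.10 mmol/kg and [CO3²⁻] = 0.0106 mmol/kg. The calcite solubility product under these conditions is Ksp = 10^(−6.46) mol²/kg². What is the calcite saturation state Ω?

Ksp = 10^(−6.46) = 3.467×10^-7
Ω = [Ca²⁺][CO3²⁻]/Ksp = (7.10×10^-3)(0.0106×10^-3) / 3.467×10^-7 = 0.217

Ω = 0.217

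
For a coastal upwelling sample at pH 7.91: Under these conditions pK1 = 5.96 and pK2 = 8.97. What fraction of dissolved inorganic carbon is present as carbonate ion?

α₂ = 1 / (1 + [H⁺]/K2 + [H⁺]²/(K1K2)) = 1 / (1 + 10^+1.06 + 10^-0.89)
   = 1 / (1 + 11.482 + 0.12882) = 1/12.610 = 0.07930

α₂ = 0.0793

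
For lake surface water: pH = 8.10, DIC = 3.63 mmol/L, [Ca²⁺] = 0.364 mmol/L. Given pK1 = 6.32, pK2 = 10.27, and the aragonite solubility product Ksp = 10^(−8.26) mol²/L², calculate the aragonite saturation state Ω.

α₂ = 1 / (1 + [H⁺]/K2 + [H⁺]²/(K1K2)) = 1 / (1 + 10^+2.17 + 10^+0.39)
   = 1 / (1 + 147.91 + 2.4547) = 1/151.37 = 0.006607
[CO3²⁻] = α₂ × DIC = 0.006607 × 3.63 = 0.02398 mmol/L
Ksp = 10^(−8.26) = 5.495×10^-9
Ω = [Ca²⁺][CO3²⁻]/Ksp = (0.364×10^-3)(2.398×10^-5) / 5.495×10^-9 = 1.59

Ω = 1.59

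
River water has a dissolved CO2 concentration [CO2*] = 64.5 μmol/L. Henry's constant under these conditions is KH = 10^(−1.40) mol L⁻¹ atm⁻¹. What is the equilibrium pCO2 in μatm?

KH = 10^(−1.40) = 3.981×10^-2 mol L⁻¹ atm⁻¹
pCO2 = [CO2*]/KH = 64.5×10^-6 / 3.981×10^-2 = 1.62×10^-3 atm = 1620 μatm

pCO2 = 1620 μatm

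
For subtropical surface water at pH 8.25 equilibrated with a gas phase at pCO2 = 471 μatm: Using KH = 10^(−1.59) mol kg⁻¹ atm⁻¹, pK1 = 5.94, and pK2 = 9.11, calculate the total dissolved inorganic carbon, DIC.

DIC = 2.83 mmol/kg

[CO2*] = KH · pCO2 = 10^(−1.59) × 471×10^-6 = 1.211×10^-5 mol/kg
α₀ = 1/(1 + K1/[H⁺] + K1K2/[H⁺]²) = 1/(1 + 10^+2.31 + 10^+1.45) = 0.004285
DIC = [CO2*]/α₀ = 1.211×10^-5 / 0.004285 = 2.83 mmol/kg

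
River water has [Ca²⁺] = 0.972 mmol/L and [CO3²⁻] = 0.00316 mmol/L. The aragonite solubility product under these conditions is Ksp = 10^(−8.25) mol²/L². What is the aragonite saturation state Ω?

Ksp = 10^(−8.25) = 5.623×10^-9
Ω = [Ca²⁺][CO3²⁻]/Ksp = (0.972×10^-3)(0.00316×10^-3) / 5.623×10^-9 = 0.546

Ω = 0.546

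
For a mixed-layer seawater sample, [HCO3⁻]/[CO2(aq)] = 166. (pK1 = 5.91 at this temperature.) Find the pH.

From K1 = [H⁺][HCO3⁻]/[CO2(aq)]:  pH = pK1 + log₁₀([HCO3⁻]/[CO2(aq)])
log₁₀(166) = +2.220
pH = 5.91 + (+2.220) = 8.13

pH = 8.13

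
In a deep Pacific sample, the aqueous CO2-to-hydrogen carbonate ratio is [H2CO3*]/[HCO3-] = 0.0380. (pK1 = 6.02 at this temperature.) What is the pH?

pH = 7.44

From K1 = [H⁺][HCO3-]/[H2CO3*]:  pH = pK1 − log₁₀([H2CO3*]/[HCO3-])
log₁₀(0.0380) = -1.420
pH = 6.02 − (-1.420) = 7.44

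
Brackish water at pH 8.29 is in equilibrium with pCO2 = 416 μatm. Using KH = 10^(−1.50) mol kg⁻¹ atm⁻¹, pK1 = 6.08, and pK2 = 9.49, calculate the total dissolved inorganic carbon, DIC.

[CO2*] = KH · pCO2 = 10^(−1.50) × 416×10^-6 = 1.316×10^-5 mol/kg
α₀ = 1/(1 + K1/[H⁺] + K1K2/[H⁺]²) = 1/(1 + 10^+2.21 + 10^+1.01) = 0.005767
DIC = [CO2*]/α₀ = 1.316×10^-5 / 0.005767 = 2.28 mmol/kg

DIC = 2.28 mmol/kg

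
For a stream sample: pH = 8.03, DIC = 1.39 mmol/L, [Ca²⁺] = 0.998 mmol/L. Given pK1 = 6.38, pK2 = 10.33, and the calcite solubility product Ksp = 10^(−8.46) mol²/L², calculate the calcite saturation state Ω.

Ω = 1.95

α₂ = 1 / (1 + [H⁺]/K2 + [H⁺]²/(K1K2)) = 1 / (1 + 10^+2.30 + 10^+0.65)
   = 1 / (1 + 199.53 + 4.4668) = 1/204.99 = 0.004878
[CO3²⁻] = α₂ × DIC = 0.004878 × 1.39 = 0.006781 mmol/L = 6.781 μmol/L
Ksp = 10^(−8.46) = 3.467×10^-9
Ω = [Ca²⁺][CO3²⁻]/Ksp = (0.998×10^-3)(6.781×10^-6) / 3.467×10^-9 = 1.95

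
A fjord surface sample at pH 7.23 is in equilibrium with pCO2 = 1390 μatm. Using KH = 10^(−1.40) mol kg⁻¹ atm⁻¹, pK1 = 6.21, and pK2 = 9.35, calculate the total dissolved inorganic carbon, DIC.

[CO2*] = KH · pCO2 = 10^(−1.40) × 1390×10^-6 = 5.534×10^-5 mol/kg
α₀ = 1/(1 + K1/[H⁺] + K1K2/[H⁺]²) = 1/(1 + 10^+1.02 + 10^-1.10) = 0.08657
DIC = [CO2*]/α₀ = 5.534×10^-5 / 0.08657 = 0.639 mmol/kg

DIC = 0.639 mmol/kg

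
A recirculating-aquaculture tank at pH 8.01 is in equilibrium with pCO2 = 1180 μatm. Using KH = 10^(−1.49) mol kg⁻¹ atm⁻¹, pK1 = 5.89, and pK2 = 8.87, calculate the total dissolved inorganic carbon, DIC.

[CO2*] = KH · pCO2 = 10^(−1.49) × 1180×10^-6 = 3.818×10^-5 mol/kg
α₀ = 1/(1 + K1/[H⁺] + K1K2/[H⁺]²) = 1/(1 + 10^+2.12 + 10^+1.26) = 0.006622
DIC = [CO2*]/α₀ = 3.818×10^-5 / 0.006622 = 5.77 mmol/kg

DIC = 5.77 mmol/kg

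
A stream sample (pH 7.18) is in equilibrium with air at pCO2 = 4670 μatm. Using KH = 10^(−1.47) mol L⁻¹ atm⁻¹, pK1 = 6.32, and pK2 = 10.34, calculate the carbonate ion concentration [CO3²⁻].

[CO3²⁻] = 0.793 μmol/L

[CO2*] = KH · pCO2 = 10^(−1.47) × 4670×10^-6 = 1.582×10^-4 mol/L
α₀ = 1/(1 + K1/[H⁺] + K1K2/[H⁺]²) = 1/(1 + 10^+0.86 + 10^-2.30) = 0.1212
DIC = [CO2*]/α₀ = 1.582×10^-4 / 0.1212 = 1.305 mmol/L
[CO3²⁻] = α₂·DIC; α₂ = 0.0006075, so [CO3²⁻] = 0.0006075 × 1.305 = 0.000793 mmol/L = 0.793 μmol/L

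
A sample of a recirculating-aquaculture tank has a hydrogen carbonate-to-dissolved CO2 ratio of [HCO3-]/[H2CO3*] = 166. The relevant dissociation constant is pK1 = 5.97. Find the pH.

pH = 8.19

From K1 = [H⁺][HCO3-]/[H2CO3*]:  pH = pK1 + log₁₀([HCO3-]/[H2CO3*])
log₁₀(166) = +2.220
pH = 5.97 + (+2.220) = 8.19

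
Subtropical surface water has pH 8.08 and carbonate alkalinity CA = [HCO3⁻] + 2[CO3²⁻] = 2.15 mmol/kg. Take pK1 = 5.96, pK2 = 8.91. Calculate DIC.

DIC = 1.92 mmol/kg

CA = [HCO3⁻] + 2[CO3²⁻] = (α₁ + 2α₂)·DIC
At pH 8.08: [H⁺]/K1 = 10^-2.12 = 0.0075858, K2/[H⁺] = 10^-0.83 = 0.14791
α₁ = 1/(1 + 0.0075858 + 0.14791) = 1/1.1555 = 0.8654; α₂ = α₁·K2/[H⁺] = 0.1280
α₁ + 2α₂ = 1.1214
DIC = CA / (α₁ + 2α₂) = 2.15 / 1.1214 = 1.92 mmol/kg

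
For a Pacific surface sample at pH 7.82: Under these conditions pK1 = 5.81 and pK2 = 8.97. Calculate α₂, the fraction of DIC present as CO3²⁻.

α₂ = 1 / (1 + [H⁺]/K2 + [H⁺]²/(K1K2)) = 1 / (1 + 10^+1.15 + 10^-0.86)
   = 1 / (1 + 14.125 + 0.13804) = 1/15.263 = 0.06552

α₂ = 0.0655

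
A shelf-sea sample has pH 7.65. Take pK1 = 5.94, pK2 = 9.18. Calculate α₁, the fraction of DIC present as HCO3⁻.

α₁ = 0.953

α₁ = 1 / (1 + [H⁺]/K1 + K2/[H⁺]) = 1 / (1 + 10^-1.71 + 10^-1.53)
   = 1 / (1 + 0.019498 + 0.029512) = 1/1.0490 = 0.9533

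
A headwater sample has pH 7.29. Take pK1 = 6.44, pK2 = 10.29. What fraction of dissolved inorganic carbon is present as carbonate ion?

α₂ = 1 / (1 + [H⁺]/K2 + [H⁺]²/(K1K2)) = 1 / (1 + 10^+3.00 + 10^+2.15)
   = 1 / (1 + 1000.0 + 141.25) = 1/1142.3 = 0.0008755

α₂ = 0.000875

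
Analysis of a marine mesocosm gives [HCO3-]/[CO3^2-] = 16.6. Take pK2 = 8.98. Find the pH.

pH = 7.76

From K2 = [H⁺][CO3^2-]/[HCO3-]:  pH = pK2 − log₁₀([HCO3-]/[CO3^2-])
log₁₀(16.6) = +1.220
pH = 8.98 − (+1.220) = 7.76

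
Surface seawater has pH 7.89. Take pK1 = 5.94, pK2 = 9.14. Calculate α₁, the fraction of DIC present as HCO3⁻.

α₁ = 1 / (1 + [H⁺]/K1 + K2/[H⁺]) = 1 / (1 + 10^-1.95 + 10^-1.25)
   = 1 / (1 + 0.011220 + 0.056234) = 1/1.0675 = 0.9368

α₁ = 0.937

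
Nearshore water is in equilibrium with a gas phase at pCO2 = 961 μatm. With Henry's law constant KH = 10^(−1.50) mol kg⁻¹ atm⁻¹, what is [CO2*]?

[CO2*] = 30.4 μmol/kg

KH = 10^(−1.50) = 3.162×10^-2 mol kg⁻¹ atm⁻¹
[CO2*] = KH · pCO2 = 3.162×10^-2 × 961×10^-6 atm = 3.04×10^-5 mol/kg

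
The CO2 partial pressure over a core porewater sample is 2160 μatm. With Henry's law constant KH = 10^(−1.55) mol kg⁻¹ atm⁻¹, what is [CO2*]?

[CO2*] = 60.9 μmol/kg

KH = 10^(−1.55) = 2.818×10^-2 mol kg⁻¹ atm⁻¹
[CO2*] = KH · pCO2 = 2.818×10^-2 × 2160×10^-6 atm = 6.09×10^-5 mol/kg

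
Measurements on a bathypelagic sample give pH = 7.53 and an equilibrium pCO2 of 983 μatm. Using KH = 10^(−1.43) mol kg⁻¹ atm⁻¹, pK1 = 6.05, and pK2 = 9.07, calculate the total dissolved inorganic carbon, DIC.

[CO2*] = KH · pCO2 = 10^(−1.43) × 983×10^-6 = 3.652×10^-5 mol/kg
α₀ = 1/(1 + K1/[H⁺] + K1K2/[H⁺]²) = 1/(1 + 10^+1.48 + 10^-0.06) = 0.03118
DIC = [CO2*]/α₀ = 3.652×10^-5 / 0.03118 = 1.17 mmol/kg

DIC = 1.17 mmol/kg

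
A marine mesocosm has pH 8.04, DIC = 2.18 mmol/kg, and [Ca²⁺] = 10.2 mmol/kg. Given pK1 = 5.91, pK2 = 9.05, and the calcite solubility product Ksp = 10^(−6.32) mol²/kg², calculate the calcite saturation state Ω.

Ω = 4.11

α₂ = 1 / (1 + [H⁺]/K2 + [H⁺]²/(K1K2)) = 1 / (1 + 10^+1.01 + 10^-1.12)
   = 1 / (1 + 10.233 + 0.075858) = 1/11.309 = 0.08843
[CO3²⁻] = α₂ × DIC = 0.08843 × 2.18 = 0.1928 mmol/kg
Ksp = 10^(−6.32) = 4.786×10^-7
Ω = [Ca²⁺][CO3²⁻]/Ksp = (10.2×10^-3)(1.928×10^-4) / 4.786×10^-7 = 4.11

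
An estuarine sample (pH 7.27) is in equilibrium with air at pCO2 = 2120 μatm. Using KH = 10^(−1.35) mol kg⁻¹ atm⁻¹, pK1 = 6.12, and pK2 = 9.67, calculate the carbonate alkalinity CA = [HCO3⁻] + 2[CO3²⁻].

CA = 1.35 mmol/kg

[CO2*] = KH · pCO2 = 10^(−1.35) × 2120×10^-6 = 9.470×10^-5 mol/kg
α₀ = 1/(1 + K1/[H⁺] + K1K2/[H⁺]²) = 1/(1 + 10^+1.15 + 10^-1.25) = 0.06587
DIC = [CO2*]/α₀ = 9.470×10^-5 / 0.06587 = 1.438 mmol/kg
CA = (α₁ + 2α₂)·DIC = (0.9304 + 2×0.003704) × 1.438 = 1.35 mmol/kg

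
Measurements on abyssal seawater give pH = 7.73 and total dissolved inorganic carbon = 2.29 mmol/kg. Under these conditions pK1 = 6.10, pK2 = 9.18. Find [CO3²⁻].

α₂ = 1 / (1 + [H⁺]/K2 + [H⁺]²/(K1K2)) = 1 / (1 + 10^+1.45 + 10^-0.18)
   = 1 / (1 + 28.184 + 0.66069) = 1/29.845 = 0.03351
[CO3²⁻] = α₂ × DIC = 0.03351 × 2.29 = 0.0767 mmol/kg

[CO3²⁻] = 0.0767 mmol/kg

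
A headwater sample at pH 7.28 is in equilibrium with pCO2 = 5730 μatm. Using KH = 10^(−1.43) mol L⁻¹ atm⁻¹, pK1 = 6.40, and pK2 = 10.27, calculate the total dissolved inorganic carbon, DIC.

DIC = 1.83 mmol/L

[CO2*] = KH · pCO2 = 10^(−1.43) × 5730×10^-6 = 2.129×10^-4 mol/L
α₀ = 1/(1 + K1/[H⁺] + K1K2/[H⁺]²) = 1/(1 + 10^+0.88 + 10^-2.11) = 0.1164
DIC = [CO2*]/α₀ = 2.129×10^-4 / 0.1164 = 1.83 mmol/L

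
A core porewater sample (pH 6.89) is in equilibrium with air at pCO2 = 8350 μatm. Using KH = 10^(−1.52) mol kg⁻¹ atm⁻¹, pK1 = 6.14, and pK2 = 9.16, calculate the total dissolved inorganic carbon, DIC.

DIC = 1.68 mmol/kg

[CO2*] = KH · pCO2 = 10^(−1.52) × 8350×10^-6 = 2.522×10^-4 mol/kg
α₀ = 1/(1 + K1/[H⁺] + K1K2/[H⁺]²) = 1/(1 + 10^+0.75 + 10^-1.52) = 0.1503
DIC = [CO2*]/α₀ = 2.522×10^-4 / 0.1503 = 1.68 mmol/kg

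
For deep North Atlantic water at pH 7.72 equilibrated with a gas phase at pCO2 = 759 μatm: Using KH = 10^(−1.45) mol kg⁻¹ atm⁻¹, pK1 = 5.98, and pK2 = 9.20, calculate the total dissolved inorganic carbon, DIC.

DIC = 1.56 mmol/kg

[CO2*] = KH · pCO2 = 10^(−1.45) × 759×10^-6 = 2.693×10^-5 mol/kg
α₀ = 1/(1 + K1/[H⁺] + K1K2/[H⁺]²) = 1/(1 + 10^+1.74 + 10^+0.26) = 0.01731
DIC = [CO2*]/α₀ = 2.693×10^-5 / 0.01731 = 1.56 mmol/kg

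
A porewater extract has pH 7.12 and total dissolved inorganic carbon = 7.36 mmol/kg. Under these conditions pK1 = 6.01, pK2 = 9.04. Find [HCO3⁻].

α₁ = 1 / (1 + [H⁺]/K1 + K2/[H⁺]) = 1 / (1 + 10^-1.11 + 10^-1.92)
   = 1 / (1 + 0.077625 + 0.012023) = 1/1.0896 = 0.9177
[HCO3⁻] = α₁ × DIC = 0.9177 × 7.36 = 6.75 mmol/kg

[HCO3⁻] = 6.75 mmol/kg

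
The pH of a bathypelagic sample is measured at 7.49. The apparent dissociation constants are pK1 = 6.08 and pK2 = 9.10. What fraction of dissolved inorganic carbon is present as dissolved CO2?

α₀ = 1 / (1 + K1/[H⁺] + K1K2/[H⁺]²) = 1 / (1 + 10^+1.41 + 10^-0.20)
   = 1 / (1 + 25.704 + 0.63096) = 1/27.335 = 0.03658

α₀ = 0.0366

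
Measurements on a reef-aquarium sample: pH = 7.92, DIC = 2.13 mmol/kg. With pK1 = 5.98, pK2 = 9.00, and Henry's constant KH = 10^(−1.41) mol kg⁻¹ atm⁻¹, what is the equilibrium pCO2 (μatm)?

pCO2 = 574 μatm

α₀ = 1 / (1 + K1/[H⁺] + K1K2/[H⁺]²) = 1 / (1 + 10^+1.94 + 10^+0.86)
   = 1 / (1 + 87.096 + 7.2444) = 1/95.341 = 0.01049
[CO2*] = α₀ × DIC = 0.01049 × 2.13 = 0.02234 mmol/kg
pCO2 = [CO2*]/KH = 2.234×10^-5 / 3.890×10^-2 = 574 μatm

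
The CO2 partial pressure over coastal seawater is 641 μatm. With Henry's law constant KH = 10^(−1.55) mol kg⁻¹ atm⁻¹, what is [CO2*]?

KH = 10^(−1.55) = 2.818×10^-2 mol kg⁻¹ atm⁻¹
[CO2*] = KH · pCO2 = 2.818×10^-2 × 641×10^-6 atm = 1.81×10^-5 mol/kg

[CO2*] = 18.1 μmol/kg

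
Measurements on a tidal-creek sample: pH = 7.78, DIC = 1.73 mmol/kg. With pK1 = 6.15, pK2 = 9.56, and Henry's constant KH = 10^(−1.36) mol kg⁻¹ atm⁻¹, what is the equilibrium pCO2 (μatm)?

α₀ = 1 / (1 + K1/[H⁺] + K1K2/[H⁺]²) = 1 / (1 + 10^+1.63 + 10^-0.15)
   = 1 / (1 + 42.658 + 0.70795) = 1/44.366 = 0.02254
[CO2*] = α₀ × DIC = 0.02254 × 1.73 = 0.03899 mmol/kg
pCO2 = [CO2*]/KH = 3.899×10^-5 / 4.365×10^-2 = 893 μatm

pCO2 = 893 μatm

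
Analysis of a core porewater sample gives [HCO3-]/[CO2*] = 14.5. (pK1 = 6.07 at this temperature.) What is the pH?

pH = 7.23

From K1 = [H⁺][HCO3-]/[CO2*]:  pH = pK1 + log₁₀([HCO3-]/[CO2*])
log₁₀(14.5) = +1.161
pH = 6.07 + (+1.161) = 7.23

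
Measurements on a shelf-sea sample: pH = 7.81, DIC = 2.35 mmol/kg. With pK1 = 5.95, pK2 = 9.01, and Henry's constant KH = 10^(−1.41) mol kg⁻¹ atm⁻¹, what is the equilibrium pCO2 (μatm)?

pCO2 = 774 μatm

α₀ = 1 / (1 + K1/[H⁺] + K1K2/[H⁺]²) = 1 / (1 + 10^+1.86 + 10^+0.66)
   = 1 / (1 + 72.444 + 4.5709) = 1/78.014 = 0.01282
[CO2*] = α₀ × DIC = 0.01282 × 2.35 = 0.03012 mmol/kg
pCO2 = [CO2*]/KH = 3.012×10^-5 / 3.890×10^-2 = 774 μatm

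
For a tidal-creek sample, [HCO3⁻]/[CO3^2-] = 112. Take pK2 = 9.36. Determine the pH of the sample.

From K2 = [H⁺][CO3^2-]/[HCO3⁻]:  pH = pK2 − log₁₀([HCO3⁻]/[CO3^2-])
log₁₀(112) = +2.049
pH = 9.36 − (+2.049) = 7.31

pH = 7.31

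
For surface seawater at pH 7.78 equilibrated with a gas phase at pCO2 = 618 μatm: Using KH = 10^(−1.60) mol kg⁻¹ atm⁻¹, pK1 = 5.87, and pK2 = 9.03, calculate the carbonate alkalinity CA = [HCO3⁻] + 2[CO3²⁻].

[CO2*] = KH · pCO2 = 10^(−1.60) × 618×10^-6 = 1.552×10^-5 mol/kg
α₀ = 1/(1 + K1/[H⁺] + K1K2/[H⁺]²) = 1/(1 + 10^+1.91 + 10^+0.66) = 0.01151
DIC = [CO2*]/α₀ = 1.552×10^-5 / 0.01151 = 1.348 mmol/kg
CA = (α₁ + 2α₂)·DIC = (0.9359 + 2×0.05263) × 1.348 = 1.40 mmol/kg

CA = 1.40 mmol/kg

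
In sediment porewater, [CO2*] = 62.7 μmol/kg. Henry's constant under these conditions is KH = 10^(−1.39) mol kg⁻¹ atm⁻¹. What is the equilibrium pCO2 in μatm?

KH = 10^(−1.39) = 4.074×10^-2 mol kg⁻¹ atm⁻¹
pCO2 = [CO2*]/KH = 62.7×10^-6 / 4.074×10^-2 = 1.54×10^-3 atm = 1540 μatm

pCO2 = 1540 μatm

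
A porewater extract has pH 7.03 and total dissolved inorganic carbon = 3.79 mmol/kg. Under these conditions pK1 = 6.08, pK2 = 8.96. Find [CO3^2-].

[CO3²⁻] = 0.0396 mmol/kg

α₂ = 1 / (1 + [H⁺]/K2 + [H⁺]²/(K1K2)) = 1 / (1 + 10^+1.93 + 10^+0.98)
   = 1 / (1 + 85.114 + 9.5499) = 1/95.664 = 0.01045
[CO3²⁻] = α₂ × DIC = 0.01045 × 3.79 = 0.0396 mmol/kg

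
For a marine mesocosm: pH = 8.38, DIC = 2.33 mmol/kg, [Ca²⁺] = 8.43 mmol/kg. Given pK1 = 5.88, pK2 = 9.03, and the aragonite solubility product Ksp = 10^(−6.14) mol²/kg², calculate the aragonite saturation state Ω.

α₂ = 1 / (1 + [H⁺]/K2 + [H⁺]²/(K1K2)) = 1 / (1 + 10^+0.65 + 10^-1.85)
   = 1 / (1 + 4.4668 + 0.014125) = 1/5.4810 = 0.1824
[CO3²⁻] = α₂ × DIC = 0.1824 × 2.33 = 0.4251 mmol/kg
Ksp = 10^(−6.14) = 7.244×10^-7
Ω = [Ca²⁺][CO3²⁻]/Ksp = (8.43×10^-3)(4.251×10^-4) / 7.244×10^-7 = 4.95

Ω = 4.95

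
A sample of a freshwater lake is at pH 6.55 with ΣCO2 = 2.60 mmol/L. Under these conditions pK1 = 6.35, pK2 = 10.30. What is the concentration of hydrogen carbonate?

α₁ = 1 / (1 + [H⁺]/K1 + K2/[H⁺]) = 1 / (1 + 10^-0.20 + 10^-3.75)
   = 1 / (1 + 0.63096 + 0.00017783) = 1/1.6311 = 0.6131
[HCO3⁻] = α₁ × DIC = 0.6131 × 2.60 = 1.59 mmol/L

[HCO3⁻] = 1.59 mmol/L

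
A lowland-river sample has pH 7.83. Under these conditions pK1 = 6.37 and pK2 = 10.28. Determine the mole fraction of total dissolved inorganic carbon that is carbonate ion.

α₂ = 0.00342

α₂ = 1 / (1 + [H⁺]/K2 + [H⁺]²/(K1K2)) = 1 / (1 + 10^+2.45 + 10^+0.99)
   = 1 / (1 + 281.84 + 9.7724) = 1/292.61 = 0.003418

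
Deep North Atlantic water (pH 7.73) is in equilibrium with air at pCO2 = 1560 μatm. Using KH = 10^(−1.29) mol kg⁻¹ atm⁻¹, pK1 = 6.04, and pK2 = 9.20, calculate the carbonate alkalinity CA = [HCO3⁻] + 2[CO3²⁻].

CA = 4.18 mmol/kg

[CO2*] = KH · pCO2 = 10^(−1.29) × 1560×10^-6 = 8.001×10^-5 mol/kg
α₀ = 1/(1 + K1/[H⁺] + K1K2/[H⁺]²) = 1/(1 + 10^+1.69 + 10^+0.22) = 0.01937
DIC = [CO2*]/α₀ = 8.001×10^-5 / 0.01937 = 4.131 mmol/kg
CA = (α₁ + 2α₂)·DIC = (0.9485 + 2×0.03214) × 4.131 = 4.18 mmol/kg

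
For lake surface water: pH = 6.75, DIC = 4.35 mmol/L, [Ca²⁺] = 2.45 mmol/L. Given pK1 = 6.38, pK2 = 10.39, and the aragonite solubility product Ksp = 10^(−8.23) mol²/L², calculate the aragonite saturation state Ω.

Ω = 0.291

α₂ = 1 / (1 + [H⁺]/K2 + [H⁺]²/(K1K2)) = 1 / (1 + 10^+3.64 + 10^+3.27)
   = 1 / (1 + 4365.2 + 1862.1) = 1/6228.2 = 0.0001606
[CO3²⁻] = α₂ × DIC = 0.0001606 × 4.35 = 0.0006984 mmol/L = 0.6984 μmol/L
Ksp = 10^(−8.23) = 5.888×10^-9
Ω = [Ca²⁺][CO3²⁻]/Ksp = (2.45×10^-3)(6.984×10^-7) / 5.888×10^-9 = 0.291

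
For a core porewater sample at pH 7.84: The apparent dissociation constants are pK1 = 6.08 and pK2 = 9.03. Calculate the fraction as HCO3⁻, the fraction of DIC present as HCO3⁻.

α₁ = 0.924

α₁ = 1 / (1 + [H⁺]/K1 + K2/[H⁺]) = 1 / (1 + 10^-1.76 + 10^-1.19)
   = 1 / (1 + 0.017378 + 0.064565) = 1/1.0819 = 0.9243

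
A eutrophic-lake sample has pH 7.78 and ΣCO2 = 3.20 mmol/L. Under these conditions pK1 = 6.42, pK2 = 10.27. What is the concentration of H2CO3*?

α₀ = 1 / (1 + K1/[H⁺] + K1K2/[H⁺]²) = 1 / (1 + 10^+1.36 + 10^-1.13)
   = 1 / (1 + 22.909 + 0.074131) = 1/23.983 = 0.04170
[CO2*] = α₀ × DIC = 0.04170 × 3.20 = 0.133 mmol/L

[CO2*] = 0.133 mmol/L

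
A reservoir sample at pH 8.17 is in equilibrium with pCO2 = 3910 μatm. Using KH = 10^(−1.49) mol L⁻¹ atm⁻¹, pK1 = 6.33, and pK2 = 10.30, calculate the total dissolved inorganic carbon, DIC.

DIC = 8.94 mmol/L

[CO2*] = KH · pCO2 = 10^(−1.49) × 3910×10^-6 = 1.265×10^-4 mol/L
α₀ = 1/(1 + K1/[H⁺] + K1K2/[H⁺]²) = 1/(1 + 10^+1.84 + 10^-0.29) = 0.01415
DIC = [CO2*]/α₀ = 1.265×10^-4 / 0.01415 = 8.94 mmol/L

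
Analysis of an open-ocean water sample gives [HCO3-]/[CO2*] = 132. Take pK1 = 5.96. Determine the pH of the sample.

From K1 = [H⁺][HCO3-]/[CO2*]:  pH = pK1 + log₁₀([HCO3-]/[CO2*])
log₁₀(132) = +2.121
pH = 5.96 + (+2.121) = 8.08

pH = 8.08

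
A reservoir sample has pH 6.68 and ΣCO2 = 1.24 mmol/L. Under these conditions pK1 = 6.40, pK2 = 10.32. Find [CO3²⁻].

[CO3²⁻] = 0.186 μmol/L

α₂ = 1 / (1 + [H⁺]/K2 + [H⁺]²/(K1K2)) = 1 / (1 + 10^+3.64 + 10^+3.36)
   = 1 / (1 + 4365.2 + 2290.9) = 1/6657.0 = 0.0001502
[CO3²⁻] = α₂ × DIC = 0.0001502 × 1.24 = 0.000186 mmol/L = 0.186 μmol/L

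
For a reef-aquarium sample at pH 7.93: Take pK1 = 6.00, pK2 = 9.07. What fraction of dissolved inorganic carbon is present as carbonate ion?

α₂ = 0.0668

α₂ = 1 / (1 + [H⁺]/K2 + [H⁺]²/(K1K2)) = 1 / (1 + 10^+1.14 + 10^-0.79)
   = 1 / (1 + 13.804 + 0.16218) = 1/14.966 = 0.06682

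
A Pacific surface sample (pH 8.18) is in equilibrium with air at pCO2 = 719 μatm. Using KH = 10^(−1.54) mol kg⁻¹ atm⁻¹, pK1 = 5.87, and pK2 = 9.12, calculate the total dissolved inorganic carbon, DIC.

[CO2*] = KH · pCO2 = 10^(−1.54) × 719×10^-6 = 2.074×10^-5 mol/kg
α₀ = 1/(1 + K1/[H⁺] + K1K2/[H⁺]²) = 1/(1 + 10^+2.31 + 10^+1.37) = 0.004374
DIC = [CO2*]/α₀ = 2.074×10^-5 / 0.004374 = 4.74 mmol/kg

DIC = 4.74 mmol/kg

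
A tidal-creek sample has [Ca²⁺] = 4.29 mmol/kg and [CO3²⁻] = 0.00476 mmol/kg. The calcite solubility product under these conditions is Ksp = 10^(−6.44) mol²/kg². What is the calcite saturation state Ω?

Ω = 0.0562

Ksp = 10^(−6.44) = 3.631×10^-7
Ω = [Ca²⁺][CO3²⁻]/Ksp = (4.29×10^-3)(0.00476×10^-3) / 3.631×10^-7 = 0.0562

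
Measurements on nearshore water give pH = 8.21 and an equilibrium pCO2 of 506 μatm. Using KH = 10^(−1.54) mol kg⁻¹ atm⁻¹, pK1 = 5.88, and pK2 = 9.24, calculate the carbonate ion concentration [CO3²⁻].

[CO2*] = KH · pCO2 = 10^(−1.54) × 506×10^-6 = 1.459×10^-5 mol/kg
α₀ = 1/(1 + K1/[H⁺] + K1K2/[H⁺]²) = 1/(1 + 10^+2.33 + 10^+1.30) = 0.004260
DIC = [CO2*]/α₀ = 1.459×10^-5 / 0.004260 = 3.426 mmol/kg
[CO3²⁻] = α₂·DIC; α₂ = 0.08500, so [CO3²⁻] = 0.08500 × 3.426 = 0.291 mmol/kg

[CO3²⁻] = 0.291 mmol/kg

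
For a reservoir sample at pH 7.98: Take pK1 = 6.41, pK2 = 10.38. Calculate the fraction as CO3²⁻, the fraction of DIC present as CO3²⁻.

α₂ = 1 / (1 + [H⁺]/K2 + [H⁺]²/(K1K2)) = 1 / (1 + 10^+2.40 + 10^+0.83)
   = 1 / (1 + 251.19 + 6.7608) = 1/258.95 = 0.003862

α₂ = 0.00386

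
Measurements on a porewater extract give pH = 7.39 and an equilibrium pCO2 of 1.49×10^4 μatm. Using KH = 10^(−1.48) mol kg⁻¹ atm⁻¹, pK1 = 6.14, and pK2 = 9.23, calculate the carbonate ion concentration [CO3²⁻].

[CO3²⁻] = 0.127 mmol/kg

[CO2*] = KH · pCO2 = 10^(−1.48) × 1.49×10^4×10^-6 = 4.934×10^-4 mol/kg
α₀ = 1/(1 + K1/[H⁺] + K1K2/[H⁺]²) = 1/(1 + 10^+1.25 + 10^-0.59) = 0.05252
DIC = [CO2*]/α₀ = 4.934×10^-4 / 0.05252 = 9.394 mmol/kg
[CO3²⁻] = α₂·DIC; α₂ = 0.01350, so [CO3²⁻] = 0.01350 × 9.394 = 0.127 mmol/kg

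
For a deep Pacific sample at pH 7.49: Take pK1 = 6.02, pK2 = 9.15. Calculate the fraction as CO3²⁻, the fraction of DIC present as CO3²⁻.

α₂ = 0.0207

α₂ = 1 / (1 + [H⁺]/K2 + [H⁺]²/(K1K2)) = 1 / (1 + 10^+1.66 + 10^+0.19)
   = 1 / (1 + 45.709 + 1.5488) = 1/48.258 = 0.02072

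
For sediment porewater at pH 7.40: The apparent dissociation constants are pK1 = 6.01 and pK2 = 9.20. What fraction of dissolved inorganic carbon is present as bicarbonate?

α₁ = 1 / (1 + [H⁺]/K1 + K2/[H⁺]) = 1 / (1 + 10^-1.39 + 10^-1.80)
   = 1 / (1 + 0.040738 + 0.015849) = 1/1.0566 = 0.9464

α₁ = 0.946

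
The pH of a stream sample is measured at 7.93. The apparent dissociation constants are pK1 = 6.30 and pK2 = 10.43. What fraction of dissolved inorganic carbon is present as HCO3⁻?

α₁ = 1 / (1 + [H⁺]/K1 + K2/[H⁺]) = 1 / (1 + 10^-1.63 + 10^-2.50)
   = 1 / (1 + 0.023442 + 0.0031623) = 1/1.0266 = 0.9741

α₁ = 0.974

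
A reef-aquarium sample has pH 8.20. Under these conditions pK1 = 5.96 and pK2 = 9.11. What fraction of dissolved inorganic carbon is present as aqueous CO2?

α₀ = 0.00510

α₀ = 1 / (1 + K1/[H⁺] + K1K2/[H⁺]²) = 1 / (1 + 10^+2.24 + 10^+1.33)
   = 1 / (1 + 173.78 + 21.380) = 1/196.16 = 0.005098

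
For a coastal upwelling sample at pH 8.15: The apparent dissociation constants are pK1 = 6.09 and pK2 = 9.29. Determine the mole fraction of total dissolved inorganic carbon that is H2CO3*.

α₀ = 1 / (1 + K1/[H⁺] + K1K2/[H⁺]²) = 1 / (1 + 10^+2.06 + 10^+0.92)
   = 1 / (1 + 114.82 + 8.3176) = 1/124.13 = 0.008056

α₀ = 0.00806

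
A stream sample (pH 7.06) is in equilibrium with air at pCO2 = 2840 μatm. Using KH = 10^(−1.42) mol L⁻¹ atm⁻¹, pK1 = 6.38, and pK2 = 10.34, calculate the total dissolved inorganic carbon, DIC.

[CO2*] = KH · pCO2 = 10^(−1.42) × 2840×10^-6 = 1.080×10^-4 mol/L
α₀ = 1/(1 + K1/[H⁺] + K1K2/[H⁺]²) = 1/(1 + 10^+0.68 + 10^-2.60) = 0.1727
DIC = [CO2*]/α₀ = 1.080×10^-4 / 0.1727 = 0.625 mmol/L

DIC = 0.625 mmol/L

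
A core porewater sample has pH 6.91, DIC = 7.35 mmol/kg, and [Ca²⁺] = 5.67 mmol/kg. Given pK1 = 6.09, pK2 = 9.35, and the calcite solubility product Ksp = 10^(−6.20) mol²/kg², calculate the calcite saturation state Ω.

α₂ = 1 / (1 + [H⁺]/K2 + [H⁺]²/(K1K2)) = 1 / (1 + 10^+2.44 + 10^+1.62)
   = 1 / (1 + 275.42 + 41.687) = 1/318.11 = 0.003144
[CO3²⁻] = α₂ × DIC = 0.003144 × 7.35 = 0.02311 mmol/kg
Ksp = 10^(−6.20) = 6.310×10^-7
Ω = [Ca²⁺][CO3²⁻]/Ksp = (5.67×10^-3)(2.311×10^-5) / 6.310×10^-7 = 0.208

Ω = 0.208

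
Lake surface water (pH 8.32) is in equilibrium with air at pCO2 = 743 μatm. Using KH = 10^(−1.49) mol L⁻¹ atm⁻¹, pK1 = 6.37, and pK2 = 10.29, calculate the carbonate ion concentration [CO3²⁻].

[CO3²⁻] = 0.0230 mmol/L

[CO2*] = KH · pCO2 = 10^(−1.49) × 743×10^-6 = 2.404×10^-5 mol/L
α₀ = 1/(1 + K1/[H⁺] + K1K2/[H⁺]²) = 1/(1 + 10^+1.95 + 10^-0.02) = 0.01098
DIC = [CO2*]/α₀ = 2.404×10^-5 / 0.01098 = 2.190 mmol/L
[CO3²⁻] = α₂·DIC; α₂ = 0.01049, so [CO3²⁻] = 0.01049 × 2.190 = 0.0230 mmol/L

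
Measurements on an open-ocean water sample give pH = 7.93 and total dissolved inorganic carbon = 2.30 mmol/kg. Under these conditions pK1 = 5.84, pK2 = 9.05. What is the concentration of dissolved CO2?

[CO2*] = 17.2 μmol/kg

α₀ = 1 / (1 + K1/[H⁺] + K1K2/[H⁺]²) = 1 / (1 + 10^+2.09 + 10^+0.97)
   = 1 / (1 + 123.03 + 9.3325) = 1/133.36 = 0.007499
[CO2*] = α₀ × DIC = 0.007499 × 2.30 = 0.0172 mmol/kg = 17.2 μmol/kg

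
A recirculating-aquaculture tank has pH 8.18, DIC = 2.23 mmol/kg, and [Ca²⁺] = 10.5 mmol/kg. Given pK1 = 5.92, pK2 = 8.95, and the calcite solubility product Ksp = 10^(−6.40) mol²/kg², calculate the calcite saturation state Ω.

Ω = 8.50

α₂ = 1 / (1 + [H⁺]/K2 + [H⁺]²/(K1K2)) = 1 / (1 + 10^+0.77 + 10^-1.49)
   = 1 / (1 + 5.8884 + 0.032359) = 1/6.9208 = 0.1445
[CO3²⁻] = α₂ × DIC = 0.1445 × 2.23 = 0.3222 mmol/kg
Ksp = 10^(−6.40) = 3.981×10^-7
Ω = [Ca²⁺][CO3²⁻]/Ksp = (10.5×10^-3)(3.222×10^-4) / 3.981×10^-7 = 8.50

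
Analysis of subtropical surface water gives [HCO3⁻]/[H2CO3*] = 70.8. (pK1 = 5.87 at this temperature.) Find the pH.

pH = 7.72

From K1 = [H⁺][HCO3⁻]/[H2CO3*]:  pH = pK1 + log₁₀([HCO3⁻]/[H2CO3*])
log₁₀(70.8) = +1.850
pH = 5.87 + (+1.850) = 7.72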